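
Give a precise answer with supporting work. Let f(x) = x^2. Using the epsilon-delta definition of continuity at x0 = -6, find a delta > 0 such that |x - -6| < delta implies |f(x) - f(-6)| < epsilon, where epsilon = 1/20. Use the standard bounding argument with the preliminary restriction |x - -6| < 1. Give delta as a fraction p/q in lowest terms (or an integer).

Factor: |x^2 - (-6)^2| = |x - -6| * |x + -6|.
Impose |x - -6| < 1 first. Then |x + -6| = |(x - -6) + 2*(-6)| <= |x - -6| + 2*|-6| < 1 + 12 = 13.
So |x^2 - (-6)^2| < delta * 13.
We need delta * 13 <= 1/20, i.e. delta <= 1/20/13 = 1/260.
Since 1/260 < 1, this is tighter than 1; take delta = 1/260.
So delta = 1/260 works.

1/260


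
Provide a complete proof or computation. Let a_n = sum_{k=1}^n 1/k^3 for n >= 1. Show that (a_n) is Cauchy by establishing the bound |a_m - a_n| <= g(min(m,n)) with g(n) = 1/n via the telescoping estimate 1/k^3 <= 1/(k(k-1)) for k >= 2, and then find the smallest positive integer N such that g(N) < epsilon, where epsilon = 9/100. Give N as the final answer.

For m > n >= 1: |a_m - a_n| = sum_{k=n+1}^m 1/k^3.
Use 1/k^3 <= 1/(k(k-1)) = 1/(k-1) - 1/k for k >= 2 (which holds since k^3 >= k^2 >= k(k-1) for k >= 2):
sum_{k=n+1}^m 1/k^3 <= sum_{k=n+1}^m (1/(k-1) - 1/k) = 1/n - 1/m <= 1/n.
By symmetry the same bound holds with n,m swapped, so |a_m - a_n| <= 1/min(m,n) = g(min(m,n)). Since g(n) -> 0, (a_n) is Cauchy.
Now solve g(N) < 9/100: 1/N < 9/100 <=> N > 1/(9/100) = 100/9.
The smallest integer strictly greater than 100/9 is N = 12.
Check: g(12) = 1/12 < 9/100; g(11) = 1/11 >= 9/100. So N = 12.

12


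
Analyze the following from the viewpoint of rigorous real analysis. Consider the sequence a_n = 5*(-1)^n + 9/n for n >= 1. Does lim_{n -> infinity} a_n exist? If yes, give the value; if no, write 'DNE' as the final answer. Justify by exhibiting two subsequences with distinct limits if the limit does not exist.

Examine the behaviour of a_n along subsequences.
a_{2k} = 5 + 9/(2k) -> 5. a_{2k+1} = -5 + 9/(2k+1) -> -5.
Since these two subsequential limits are 5 and -5, distinct, the full sequence cannot converge (a convergent sequence has all subsequences tending to the same limit). So lim a_n does not exist.

DNE


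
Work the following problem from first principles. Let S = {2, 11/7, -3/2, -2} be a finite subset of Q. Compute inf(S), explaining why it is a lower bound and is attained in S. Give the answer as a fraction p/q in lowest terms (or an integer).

S is finite, so inf(S) = min(S).
Sorted increasing:
-2, -3/2, 11/7, 2
The extremum is -2.
For every x in S, x >= -2. And -2 is in S, so it is attained.
Therefore inf(S) = -2.

-2


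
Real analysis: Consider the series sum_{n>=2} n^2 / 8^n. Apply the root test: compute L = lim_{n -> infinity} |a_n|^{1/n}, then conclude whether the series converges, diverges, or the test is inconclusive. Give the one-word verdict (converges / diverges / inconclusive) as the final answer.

Let a_n denote the general term. Form |a_n|^(1/n) and simplify:
|a_n|^(1/n) = n^(2/n)/8
Take the limit as n -> infinity: L = 1/8.
Since L = 1/8 < 1, the root test implies convergence.

converges


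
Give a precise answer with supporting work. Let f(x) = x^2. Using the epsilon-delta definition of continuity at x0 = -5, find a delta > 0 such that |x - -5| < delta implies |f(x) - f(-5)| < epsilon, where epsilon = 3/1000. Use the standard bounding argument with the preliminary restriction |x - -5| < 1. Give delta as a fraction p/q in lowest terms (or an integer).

Factor: |x^2 - (-5)^2| = |x - -5| * |x + -5|.
Impose |x - -5| < 1 first. Then |x + -5| = |(x - -5) + 2*(-5)| <= |x - -5| + 2*|-5| < 1 + 10 = 11.
So |x^2 - (-5)^2| < delta * 11.
We need delta * 11 <= 3/1000, i.e. delta <= 3/1000/11 = 3/11000.
Since 3/11000 < 1, this is tighter than 1; take delta = 3/11000.
So delta = 3/11000 works.

3/11000


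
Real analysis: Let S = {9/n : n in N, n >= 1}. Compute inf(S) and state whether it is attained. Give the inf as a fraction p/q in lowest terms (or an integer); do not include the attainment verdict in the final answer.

Analysis:
- Values: 9, 9/2, 3, 9/4, ... strictly decreasing.
- The maximum is 9 (n=1); sup = 9 (attained).
- The set is bounded below by 0; 9/n -> 0 so 0 is the greatest lower bound.
- 0 is not in the set, so inf = 0 is not attained.
Conclusion: inf(S) = 0, not attained in S.

0


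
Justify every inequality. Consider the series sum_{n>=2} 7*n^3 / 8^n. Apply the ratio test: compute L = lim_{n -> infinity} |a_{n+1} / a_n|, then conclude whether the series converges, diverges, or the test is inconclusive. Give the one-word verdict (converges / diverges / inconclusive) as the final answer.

Let a_n denote the general term. Form the ratio a_{n+1}/a_n and simplify:
a_{n+1}/a_n = (n + 1)^3/(8*n^3)
Take the limit as n -> infinity: L = 1/8.
Since L = 1/8 < 1, the ratio test implies the series converges.

converges


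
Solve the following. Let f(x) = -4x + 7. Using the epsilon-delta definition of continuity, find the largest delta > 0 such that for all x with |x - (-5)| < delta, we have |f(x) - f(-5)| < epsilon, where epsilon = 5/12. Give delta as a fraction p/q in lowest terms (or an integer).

We compute f(-5) = -4*(-5) + 7 = 27.
|f(x) - f(-5)| = |-4x + 7 - (27)| = |-4(x - (-5))| = 4|x - (-5)|.
We need 4|x - (-5)| < 5/12, i.e. |x - (-5)| < 5/12 / 4 = 5/48.
So any delta <= 5/48 works. Conversely, if delta > 5/48, then x = -5 + 5/48 satisfies |x - (-5)| = 5/48 < delta but |f(x) - f(-5)| = 4 * 5/48 = 5/12, which is not < 5/12; so no larger delta works.
Hence the largest such delta is 5/48.

5/48


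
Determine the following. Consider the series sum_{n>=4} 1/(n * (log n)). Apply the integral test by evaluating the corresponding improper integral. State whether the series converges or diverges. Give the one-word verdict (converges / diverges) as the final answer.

Let f(x) = 1/(x*log(x)). Then f is positive, continuous, and decreasing on [4, infinity), so the integral test applies.
Compute the improper integral int_{4}^infinity f(x) dx:
  antiderivative F(x) = log(log(x)).
  F(x) = log(log(x)) -> infinity as x -> infinity. The integral diverges, so by the integral test, the series diverges.

diverges


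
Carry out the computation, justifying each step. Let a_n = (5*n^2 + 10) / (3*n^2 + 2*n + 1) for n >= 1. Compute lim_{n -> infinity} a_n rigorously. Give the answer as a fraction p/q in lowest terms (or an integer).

Divide numerator and denominator by n^2, the highest power:
numerator / n^2 = 5 + 10/n^2
denominator / n^2 = 3 + 2/n + n^(-2)
As n -> infinity, all terms of the form c/n^k (k >= 1) tend to 0.
So numerator / n^2 -> 5 and denominator / n^2 -> 3.
Therefore lim a_n = 5/3.

5/3


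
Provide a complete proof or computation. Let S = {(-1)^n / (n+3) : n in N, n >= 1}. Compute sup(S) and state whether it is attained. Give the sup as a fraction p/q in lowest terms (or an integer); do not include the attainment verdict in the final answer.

Analysis:
- Values: -1/4, 1/5, -1/6, 1/7, -1/8, ...
- Positive terms (even n): 1/(2+3), 1/(4+3), ... decreasing -> max = 1/5 (n=2).
- Negative terms (odd n): -1/(1+3), -1/(3+3), ... increasing -> min = -1/4 (n=1).
- So sup = 1/5 (attained at n=2); inf = -1/4 (attained at n=1).
Conclusion: sup(S) = 1/5, attained in S.

1/5


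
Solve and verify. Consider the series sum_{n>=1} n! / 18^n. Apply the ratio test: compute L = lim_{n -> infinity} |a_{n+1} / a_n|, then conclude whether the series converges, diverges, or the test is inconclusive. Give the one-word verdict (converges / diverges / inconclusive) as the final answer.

Let a_n denote the general term. Form the ratio a_{n+1}/a_n and simplify:
a_{n+1}/a_n = n/18 + 1/18
Take the limit as n -> infinity: L = infinity.
Since L = infinity > 1 (or L = infinity), the ratio test implies the series diverges.

diverges


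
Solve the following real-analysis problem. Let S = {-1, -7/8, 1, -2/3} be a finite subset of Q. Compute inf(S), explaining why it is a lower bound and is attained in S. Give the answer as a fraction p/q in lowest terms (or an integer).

S is finite, so inf(S) = min(S).
Sorted increasing:
-1, -7/8, -2/3, 1
The extremum is -1.
For every x in S, x >= -1. And -1 is in S, so it is attained.
Therefore inf(S) = -1.

-1


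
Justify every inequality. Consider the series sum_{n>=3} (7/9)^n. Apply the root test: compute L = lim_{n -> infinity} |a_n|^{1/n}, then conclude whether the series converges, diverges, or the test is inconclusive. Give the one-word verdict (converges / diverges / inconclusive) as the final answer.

Let a_n denote the general term. Form |a_n|^(1/n) and simplify:
|a_n|^(1/n) = 7/9
Take the limit as n -> infinity: L = 7/9.
Since L = 7/9 < 1, the root test implies convergence.

converges


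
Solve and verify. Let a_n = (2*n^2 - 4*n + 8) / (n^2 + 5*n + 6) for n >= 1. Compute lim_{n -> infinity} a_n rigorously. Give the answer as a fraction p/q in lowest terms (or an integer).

Divide numerator and denominator by n^2, the highest power:
numerator / n^2 = 2 - 4/n + 8/n^2
denominator / n^2 = 1 + 5/n + 6/n^2
As n -> infinity, all terms of the form c/n^k (k >= 1) tend to 0.
So numerator / n^2 -> 2 and denominator / n^2 -> 1.
Therefore lim a_n = 2.

2


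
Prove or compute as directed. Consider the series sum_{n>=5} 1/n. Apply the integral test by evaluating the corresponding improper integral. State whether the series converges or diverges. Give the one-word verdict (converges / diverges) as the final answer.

Let f(x) = 1/x. Then f is positive, continuous, and decreasing on [5, infinity), so the integral test applies.
Compute the improper integral int_{5}^infinity f(x) dx:
  antiderivative F(x) = log(x).
  As x -> infinity, log(x) -> infinity.
  So int = infinity - log(5) = infinity. By the integral test, the series diverges.

diverges


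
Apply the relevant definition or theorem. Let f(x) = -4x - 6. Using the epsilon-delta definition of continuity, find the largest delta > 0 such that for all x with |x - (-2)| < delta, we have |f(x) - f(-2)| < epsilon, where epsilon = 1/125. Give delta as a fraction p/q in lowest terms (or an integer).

We compute f(-2) = -4*(-2) - 6 = 2.
|f(x) - f(-2)| = |-4x - 6 - (2)| = |-4(x - (-2))| = 4|x - (-2)|.
We need 4|x - (-2)| < 1/125, i.e. |x - (-2)| < 1/125 / 4 = 1/500.
So any delta <= 1/500 works. Conversely, if delta > 1/500, then x = -2 + 1/500 satisfies |x - (-2)| = 1/500 < delta but |f(x) - f(-2)| = 4 * 1/500 = 1/125, which is not < 1/125; so no larger delta works.
Hence the largest such delta is 1/500.

1/500


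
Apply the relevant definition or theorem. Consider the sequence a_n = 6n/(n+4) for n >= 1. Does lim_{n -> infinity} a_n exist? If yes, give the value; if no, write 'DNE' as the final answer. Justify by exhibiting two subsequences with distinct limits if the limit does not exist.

Examine the behaviour of a_n along subsequences.
Even-n subsequence a_{2k} = 6(2k)/(2k+4) -> 6. Odd-n subsequence a_{2k+1} = 6(2k+1)/(2k+5) -> 6. Both tend to 6, which suggests the limit is 6; verify directly.
|a_n - 6| = |6n - 6(n+4)| / (n+4) = 24/(n+4) < 24/n for every n >= 1.
Given epsilon > 0, choose a positive integer N > 24/epsilon. Then for all n >= N, |a_n - 6| < 24/n <= 24/N < epsilon.
So by the definition of the limit, lim a_n exists and equals 6.

6


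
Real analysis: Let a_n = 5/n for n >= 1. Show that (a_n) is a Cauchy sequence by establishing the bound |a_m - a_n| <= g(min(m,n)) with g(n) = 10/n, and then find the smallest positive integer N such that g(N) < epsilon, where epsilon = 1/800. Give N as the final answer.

For any m, n >= 1, by the triangle inequality:
|a_m - a_n| = |5/m - 5/n| <= 5*1/m + 5*1/n <= 10/min(m,n).
So g(n) = 10/n bounds the Cauchy difference. Since g(n) -> 0, (a_n) is Cauchy.
Now solve g(N) < 1/800: 10/N < 1/800 <=> N > 10 / (1/800) = 8000.
The smallest integer strictly greater than 8000 is N = 8001.
Check: g(8001) = 10/8001 = 10/8001 < 1/800; g(8000) = 1/800 >= 1/800. So N = 8001.

8001


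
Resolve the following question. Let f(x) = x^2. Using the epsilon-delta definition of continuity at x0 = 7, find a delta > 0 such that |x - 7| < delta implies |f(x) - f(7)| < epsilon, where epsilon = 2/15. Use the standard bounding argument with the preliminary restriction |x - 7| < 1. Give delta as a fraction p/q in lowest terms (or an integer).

Factor: |x^2 - (7)^2| = |x - 7| * |x + 7|.
Impose |x - 7| < 1 first. Then |x + 7| = |(x - 7) + 2*(7)| <= |x - 7| + 2*|7| < 1 + 14 = 15.
So |x^2 - (7)^2| < delta * 15.
We need delta * 15 <= 2/15, i.e. delta <= 2/15/15 = 2/225.
Since 2/225 < 1, this is tighter than 1; take delta = 2/225.
So delta = 2/225 works.

2/225


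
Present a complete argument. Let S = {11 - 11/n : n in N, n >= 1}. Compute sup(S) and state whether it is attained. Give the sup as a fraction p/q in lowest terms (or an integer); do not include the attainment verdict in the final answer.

Analysis:
- Values: 0, 11/2, 22/3, 33/4, ... strictly increasing.
- Minimum is 0 (n=1); inf = 0 (attained).
- 11 - 11/n -> 11 from below; sup = 11, not attained.
Conclusion: sup(S) = 11, not attained in S.

11


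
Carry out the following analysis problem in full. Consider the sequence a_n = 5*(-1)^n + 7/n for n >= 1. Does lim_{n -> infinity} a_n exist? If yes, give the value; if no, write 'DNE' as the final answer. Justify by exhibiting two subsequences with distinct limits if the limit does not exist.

Examine the behaviour of a_n along subsequences.
a_{2k} = 5 + 7/(2k) -> 5. a_{2k+1} = -5 + 7/(2k+1) -> -5.
Since these two subsequential limits are 5 and -5, distinct, the full sequence cannot converge (a convergent sequence has all subsequences tending to the same limit). So lim a_n does not exist.

DNE


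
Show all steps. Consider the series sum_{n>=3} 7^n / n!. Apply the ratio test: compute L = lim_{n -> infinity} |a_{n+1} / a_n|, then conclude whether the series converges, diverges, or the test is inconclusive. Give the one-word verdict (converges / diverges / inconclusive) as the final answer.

Let a_n denote the general term. Form the ratio a_{n+1}/a_n and simplify:
a_{n+1}/a_n = 7/(n + 1)
Take the limit as n -> infinity: L = 0.
Since L = 0 < 1, the ratio test implies the series converges.

converges


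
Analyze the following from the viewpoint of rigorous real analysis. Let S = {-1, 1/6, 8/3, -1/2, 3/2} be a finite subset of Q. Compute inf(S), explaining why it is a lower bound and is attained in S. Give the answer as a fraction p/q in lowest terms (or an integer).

S is finite, so inf(S) = min(S).
Sorted increasing:
-1, -1/2, 1/6, 3/2, 8/3
The extremum is -1.
For every x in S, x >= -1. And -1 is in S, so it is attained.
Therefore inf(S) = -1.

-1


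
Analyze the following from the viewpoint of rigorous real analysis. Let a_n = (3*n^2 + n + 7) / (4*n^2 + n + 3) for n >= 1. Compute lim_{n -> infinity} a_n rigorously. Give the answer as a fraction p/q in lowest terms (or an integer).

Divide numerator and denominator by n^2, the highest power:
numerator / n^2 = 3 + 1/n + 7/n^2
denominator / n^2 = 4 + 1/n + 3/n^2
As n -> infinity, all terms of the form c/n^k (k >= 1) tend to 0.
So numerator / n^2 -> 3 and denominator / n^2 -> 4.
Therefore lim a_n = 3/4.

3/4


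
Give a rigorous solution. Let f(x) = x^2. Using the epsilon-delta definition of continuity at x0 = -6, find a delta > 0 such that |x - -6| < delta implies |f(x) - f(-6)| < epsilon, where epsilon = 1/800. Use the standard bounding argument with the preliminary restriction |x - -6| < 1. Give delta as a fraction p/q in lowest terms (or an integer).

Factor: |x^2 - (-6)^2| = |x - -6| * |x + -6|.
Impose |x - -6| < 1 first. Then |x + -6| = |(x - -6) + 2*(-6)| <= |x - -6| + 2*|-6| < 1 + 12 = 13.
So |x^2 - (-6)^2| < delta * 13.
We need delta * 13 <= 1/800, i.e. delta <= 1/800/13 = 1/10400.
Since 1/10400 < 1, this is tighter than 1; take delta = 1/10400.
So delta = 1/10400 works.

1/10400


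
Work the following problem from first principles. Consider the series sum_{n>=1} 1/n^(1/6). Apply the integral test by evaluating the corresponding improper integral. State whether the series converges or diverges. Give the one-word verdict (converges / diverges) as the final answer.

Let f(x) = x^(-1/6). Then f is positive, continuous, and decreasing on [1, infinity), so the integral test applies.
Compute the improper integral int_{1}^infinity f(x) dx:
  antiderivative F(x) = 6*x^(5/6)/5.
  As x -> infinity, F(x) -> infinity (since p = 1/6 < 1).
  So the integral diverges. By the integral test, the series diverges.

diverges


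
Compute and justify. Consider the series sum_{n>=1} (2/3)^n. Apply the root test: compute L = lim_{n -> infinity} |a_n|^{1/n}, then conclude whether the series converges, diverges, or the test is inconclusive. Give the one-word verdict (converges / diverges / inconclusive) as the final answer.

Let a_n denote the general term. Form |a_n|^(1/n) and simplify:
|a_n|^(1/n) = 2/3
Take the limit as n -> infinity: L = 2/3.
Since L = 2/3 < 1, the root test implies convergence.

converges


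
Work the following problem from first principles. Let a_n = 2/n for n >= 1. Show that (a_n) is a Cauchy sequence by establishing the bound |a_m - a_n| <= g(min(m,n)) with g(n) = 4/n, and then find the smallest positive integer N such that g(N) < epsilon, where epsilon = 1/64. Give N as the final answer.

For any m, n >= 1, by the triangle inequality:
|a_m - a_n| = |2/m - 2/n| <= 2*1/m + 2*1/n <= 4/min(m,n).
So g(n) = 4/n bounds the Cauchy difference. Since g(n) -> 0, (a_n) is Cauchy.
Now solve g(N) < 1/64: 4/N < 1/64 <=> N > 4 / (1/64) = 256.
The smallest integer strictly greater than 256 is N = 257.
Check: g(257) = 4/257 = 4/257 < 1/64; g(256) = 1/64 >= 1/64. So N = 257.

257


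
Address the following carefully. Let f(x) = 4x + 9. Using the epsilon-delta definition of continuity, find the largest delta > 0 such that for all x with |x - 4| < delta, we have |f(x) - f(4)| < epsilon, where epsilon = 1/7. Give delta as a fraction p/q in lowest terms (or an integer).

We compute f(4) = 4*(4) + 9 = 25.
|f(x) - f(4)| = |4x + 9 - (25)| = |4(x - 4)| = 4|x - 4|.
We need 4|x - 4| < 1/7, i.e. |x - 4| < 1/7 / 4 = 1/28.
So any delta <= 1/28 works. Conversely, if delta > 1/28, then x = 4 + 1/28 satisfies |x - 4| = 1/28 < delta but |f(x) - f(4)| = 4 * 1/28 = 1/7, which is not < 1/7; so no larger delta works.
Hence the largest such delta is 1/28.

1/28


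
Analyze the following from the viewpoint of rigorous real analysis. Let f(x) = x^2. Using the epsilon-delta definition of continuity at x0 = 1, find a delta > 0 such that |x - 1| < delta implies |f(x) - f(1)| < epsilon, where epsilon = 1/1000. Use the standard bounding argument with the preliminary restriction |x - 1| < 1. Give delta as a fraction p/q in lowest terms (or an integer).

Factor: |x^2 - (1)^2| = |x - 1| * |x + 1|.
Impose |x - 1| < 1 first. Then |x + 1| = |(x - 1) + 2*(1)| <= |x - 1| + 2*|1| < 1 + 2 = 3.
So |x^2 - (1)^2| < delta * 3.
We need delta * 3 <= 1/1000, i.e. delta <= 1/1000/3 = 1/3000.
Since 1/3000 < 1, this is tighter than 1; take delta = 1/3000.
So delta = 1/3000 works.

1/3000


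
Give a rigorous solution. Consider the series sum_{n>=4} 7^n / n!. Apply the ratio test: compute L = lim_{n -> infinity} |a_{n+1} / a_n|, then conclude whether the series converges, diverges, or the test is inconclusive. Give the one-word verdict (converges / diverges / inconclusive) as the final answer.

Let a_n denote the general term. Form the ratio a_{n+1}/a_n and simplify:
a_{n+1}/a_n = 7/(n + 1)
Take the limit as n -> infinity: L = 0.
Since L = 0 < 1, the ratio test implies the series converges.

converges


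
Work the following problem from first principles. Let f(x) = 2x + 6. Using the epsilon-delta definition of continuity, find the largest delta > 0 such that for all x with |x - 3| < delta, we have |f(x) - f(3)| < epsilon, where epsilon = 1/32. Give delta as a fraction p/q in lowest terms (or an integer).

We compute f(3) = 2*(3) + 6 = 12.
|f(x) - f(3)| = |2x + 6 - (12)| = |2(x - 3)| = 2|x - 3|.
We need 2|x - 3| < 1/32, i.e. |x - 3| < 1/32 / 2 = 1/64.
So any delta <= 1/64 works. Conversely, if delta > 1/64, then x = 3 + 1/64 satisfies |x - 3| = 1/64 < delta but |f(x) - f(3)| = 2 * 1/64 = 1/32, which is not < 1/32; so no larger delta works.
Hence the largest such delta is 1/64.

1/64


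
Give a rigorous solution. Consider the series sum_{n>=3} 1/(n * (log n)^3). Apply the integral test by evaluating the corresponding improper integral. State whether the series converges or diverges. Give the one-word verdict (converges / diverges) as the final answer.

Let f(x) = 1/(x*log(x)^3). Then f is positive, continuous, and decreasing on [3, infinity), so the integral test applies.
Compute the improper integral int_{3}^infinity f(x) dx:
  antiderivative F(x) = -1/(2*log(x)^2).
  F(x) -> 0 as x -> infinity.  int = 0 - F(3) = 1/(2*log(3)^2) < infinity. By the integral test, the series converges.

converges


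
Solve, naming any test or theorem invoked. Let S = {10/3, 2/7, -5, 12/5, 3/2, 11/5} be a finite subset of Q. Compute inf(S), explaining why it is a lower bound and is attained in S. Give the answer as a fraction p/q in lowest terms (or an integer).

S is finite, so inf(S) = min(S).
Sorted increasing:
-5, 2/7, 3/2, 11/5, 12/5, 10/3
The extremum is -5.
For every x in S, x >= -5. And -5 is in S, so it is attained.
Therefore inf(S) = -5.

-5


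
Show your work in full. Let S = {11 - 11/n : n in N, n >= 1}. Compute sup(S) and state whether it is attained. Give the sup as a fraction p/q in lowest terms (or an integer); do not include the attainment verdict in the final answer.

Analysis:
- Values: 0, 11/2, 22/3, 33/4, ... strictly increasing.
- Minimum is 0 (n=1); inf = 0 (attained).
- 11 - 11/n -> 11 from below; sup = 11, not attained.
Conclusion: sup(S) = 11, not attained in S.

11


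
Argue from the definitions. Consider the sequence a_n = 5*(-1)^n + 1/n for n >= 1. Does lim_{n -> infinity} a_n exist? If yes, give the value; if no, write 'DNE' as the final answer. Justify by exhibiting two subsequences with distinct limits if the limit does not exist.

Examine the behaviour of a_n along subsequences.
a_{2k} = 5 + 1/(2k) -> 5. a_{2k+1} = -5 + 1/(2k+1) -> -5.
Since these two subsequential limits are 5 and -5, distinct, the full sequence cannot converge (a convergent sequence has all subsequences tending to the same limit). So lim a_n does not exist.

DNE


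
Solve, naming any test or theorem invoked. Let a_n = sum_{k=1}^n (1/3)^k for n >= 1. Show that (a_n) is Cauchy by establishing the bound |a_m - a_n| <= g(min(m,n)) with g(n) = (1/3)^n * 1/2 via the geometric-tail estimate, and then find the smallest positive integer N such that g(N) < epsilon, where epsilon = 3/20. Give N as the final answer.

For m > n >= 1: |a_m - a_n| = sum_{k=n+1}^m (1/3)^k < sum_{k=n+1}^infinity (1/3)^k = (1/3)^(n+1) / (1 - 1/3) = (1/3)^n * (1/3) * (3/2) = (1/3)^n * 1/2.
So g(n) = (1/3)^n / 2. Since g(n) -> 0, (a_n) is Cauchy.
Now solve g(N) < 3/20: (1/3)^N / 2 < 3/20 <=> 3^N > 1 / (2 * 3/20) = 10/3.
Check powers of 3: 3^1 = 3 <= 10/3, 3^2 = 9 > 10/3.
So the smallest such N is 2. Check: g(2) = 1/(2 * 9) = 1/18 < 3/20.

2


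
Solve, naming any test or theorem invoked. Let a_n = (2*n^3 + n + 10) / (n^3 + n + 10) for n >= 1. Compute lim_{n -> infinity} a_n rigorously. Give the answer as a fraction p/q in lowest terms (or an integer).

Divide numerator and denominator by n^3, the highest power:
numerator / n^3 = 2 + n^(-2) + 10/n^3
denominator / n^3 = 1 + n^(-2) + 10/n^3
As n -> infinity, all terms of the form c/n^k (k >= 1) tend to 0.
So numerator / n^3 -> 2 and denominator / n^3 -> 1.
Therefore lim a_n = 2.

2


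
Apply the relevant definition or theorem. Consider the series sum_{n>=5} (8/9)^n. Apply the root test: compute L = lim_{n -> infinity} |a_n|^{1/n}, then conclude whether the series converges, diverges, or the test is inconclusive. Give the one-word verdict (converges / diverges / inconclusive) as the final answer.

Let a_n denote the general term. Form |a_n|^(1/n) and simplify:
|a_n|^(1/n) = 8/9
Take the limit as n -> infinity: L = 8/9.
Since L = 8/9 < 1, the root test implies convergence.

converges


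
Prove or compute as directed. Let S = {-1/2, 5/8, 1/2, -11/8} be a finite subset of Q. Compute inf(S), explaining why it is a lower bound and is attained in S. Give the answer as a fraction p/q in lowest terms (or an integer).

S is finite, so inf(S) = min(S).
Sorted increasing:
-11/8, -1/2, 1/2, 5/8
The extremum is -11/8.
For every x in S, x >= -11/8. And -11/8 is in S, so it is attained.
Therefore inf(S) = -11/8.

-11/8


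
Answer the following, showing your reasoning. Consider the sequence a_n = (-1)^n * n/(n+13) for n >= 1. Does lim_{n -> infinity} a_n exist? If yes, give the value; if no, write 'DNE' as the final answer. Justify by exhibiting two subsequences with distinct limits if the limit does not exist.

Examine the behaviour of a_n along subsequences.
a_{2k} = 2k/(2k+13) -> 1. a_{2k+1} = -(2k+1)/(2k+14) -> -1.
Since these two subsequential limits are 1 and -1, distinct, the full sequence cannot converge (a convergent sequence has all subsequences tending to the same limit). So lim a_n does not exist.

DNE


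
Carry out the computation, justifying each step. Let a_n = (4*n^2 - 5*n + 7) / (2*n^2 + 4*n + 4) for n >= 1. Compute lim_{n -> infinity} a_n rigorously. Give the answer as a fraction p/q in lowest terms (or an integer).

Divide numerator and denominator by n^2, the highest power:
numerator / n^2 = 4 - 5/n + 7/n^2
denominator / n^2 = 2 + 4/n + 4/n^2
As n -> infinity, all terms of the form c/n^k (k >= 1) tend to 0.
So numerator / n^2 -> 4 and denominator / n^2 -> 2.
Therefore lim a_n = 2.

2


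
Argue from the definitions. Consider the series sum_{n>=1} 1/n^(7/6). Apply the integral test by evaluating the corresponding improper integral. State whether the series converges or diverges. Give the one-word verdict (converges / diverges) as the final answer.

Let f(x) = x^(-7/6). Then f is positive, continuous, and decreasing on [1, infinity), so the integral test applies.
Compute the improper integral int_{1}^infinity f(x) dx:
  antiderivative F(x) = -6/x^(1/6).
  As x -> infinity, F(x) -> 0 (since p = 7/6 > 1).
  So int = F(infinity) - F(1) = 0 - (-6) = 6.
  Finite, so by the integral test, the series converges.

converges


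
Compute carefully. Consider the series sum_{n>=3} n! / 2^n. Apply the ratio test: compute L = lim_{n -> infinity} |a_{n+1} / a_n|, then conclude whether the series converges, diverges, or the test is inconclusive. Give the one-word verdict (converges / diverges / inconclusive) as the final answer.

Let a_n denote the general term. Form the ratio a_{n+1}/a_n and simplify:
a_{n+1}/a_n = n/2 + 1/2
Take the limit as n -> infinity: L = infinity.
Since L = infinity > 1 (or L = infinity), the ratio test implies the series diverges.

diverges


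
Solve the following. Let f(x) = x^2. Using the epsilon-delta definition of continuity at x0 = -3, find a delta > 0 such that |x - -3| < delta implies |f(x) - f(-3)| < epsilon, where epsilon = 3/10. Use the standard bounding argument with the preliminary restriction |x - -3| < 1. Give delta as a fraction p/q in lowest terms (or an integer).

Factor: |x^2 - (-3)^2| = |x - -3| * |x + -3|.
Impose |x - -3| < 1 first. Then |x + -3| = |(x - -3) + 2*(-3)| <= |x - -3| + 2*|-3| < 1 + 6 = 7.
So |x^2 - (-3)^2| < delta * 7.
We need delta * 7 <= 3/10, i.e. delta <= 3/10/7 = 3/70.
Since 3/70 < 1, this is tighter than 1; take delta = 3/70.
So delta = 3/70 works.

3/70


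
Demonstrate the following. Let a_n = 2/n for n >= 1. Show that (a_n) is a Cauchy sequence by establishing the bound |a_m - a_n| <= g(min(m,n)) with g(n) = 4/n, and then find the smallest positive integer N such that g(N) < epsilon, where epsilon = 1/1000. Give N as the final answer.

For any m, n >= 1, by the triangle inequality:
|a_m - a_n| = |2/m - 2/n| <= 2*1/m + 2*1/n <= 4/min(m,n).
So g(n) = 4/n bounds the Cauchy difference. Since g(n) -> 0, (a_n) is Cauchy.
Now solve g(N) < 1/1000: 4/N < 1/1000 <=> N > 4 / (1/1000) = 4000.
The smallest integer strictly greater than 4000 is N = 4001.
Check: g(4001) = 4/4001 = 4/4001 < 1/1000; g(4000) = 1/1000 >= 1/1000. So N = 4001.

4001


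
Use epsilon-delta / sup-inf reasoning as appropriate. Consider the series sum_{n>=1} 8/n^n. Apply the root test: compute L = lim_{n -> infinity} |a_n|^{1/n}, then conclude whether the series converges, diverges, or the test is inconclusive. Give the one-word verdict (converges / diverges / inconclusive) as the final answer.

Let a_n denote the general term. Form |a_n|^(1/n) and simplify:
|a_n|^(1/n) = 2^(3/n)/n
Take the limit as n -> infinity: L = 0.
Since L = 0 < 1, the root test implies convergence.

converges


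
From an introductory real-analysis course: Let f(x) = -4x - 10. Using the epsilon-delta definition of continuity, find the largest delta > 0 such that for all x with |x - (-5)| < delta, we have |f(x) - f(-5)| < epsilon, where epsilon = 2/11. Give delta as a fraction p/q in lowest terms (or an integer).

We compute f(-5) = -4*(-5) - 10 = 10.
|f(x) - f(-5)| = |-4x - 10 - (10)| = |-4(x - (-5))| = 4|x - (-5)|.
We need 4|x - (-5)| < 2/11, i.e. |x - (-5)| < 2/11 / 4 = 1/22.
So any delta <= 1/22 works. Conversely, if delta > 1/22, then x = -5 + 1/22 satisfies |x - (-5)| = 1/22 < delta but |f(x) - f(-5)| = 4 * 1/22 = 2/11, which is not < 2/11; so no larger delta works.
Hence the largest such delta is 1/22.

1/22


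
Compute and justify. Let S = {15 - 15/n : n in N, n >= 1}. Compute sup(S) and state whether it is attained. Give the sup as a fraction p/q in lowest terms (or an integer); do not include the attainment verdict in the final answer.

Analysis:
- Values: 0, 15/2, 10, 45/4, ... strictly increasing.
- Minimum is 0 (n=1); inf = 0 (attained).
- 15 - 15/n -> 15 from below; sup = 15, not attained.
Conclusion: sup(S) = 15, not attained in S.

15


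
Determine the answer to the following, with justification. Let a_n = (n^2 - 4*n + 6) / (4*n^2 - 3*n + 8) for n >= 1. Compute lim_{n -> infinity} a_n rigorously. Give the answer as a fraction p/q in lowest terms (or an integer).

Divide numerator and denominator by n^2, the highest power:
numerator / n^2 = 1 - 4/n + 6/n^2
denominator / n^2 = 4 - 3/n + 8/n^2
As n -> infinity, all terms of the form c/n^k (k >= 1) tend to 0.
So numerator / n^2 -> 1 and denominator / n^2 -> 4.
Therefore lim a_n = 1/4.

1/4


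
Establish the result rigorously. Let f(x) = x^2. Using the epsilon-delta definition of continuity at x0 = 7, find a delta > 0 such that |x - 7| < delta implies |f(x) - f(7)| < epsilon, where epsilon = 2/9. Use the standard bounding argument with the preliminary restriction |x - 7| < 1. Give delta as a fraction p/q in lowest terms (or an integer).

Factor: |x^2 - (7)^2| = |x - 7| * |x + 7|.
Impose |x - 7| < 1 first. Then |x + 7| = |(x - 7) + 2*(7)| <= |x - 7| + 2*|7| < 1 + 14 = 15.
So |x^2 - (7)^2| < delta * 15.
We need delta * 15 <= 2/9, i.e. delta <= 2/9/15 = 2/135.
Since 2/135 < 1, this is tighter than 1; take delta = 2/135.
So delta = 2/135 works.

2/135


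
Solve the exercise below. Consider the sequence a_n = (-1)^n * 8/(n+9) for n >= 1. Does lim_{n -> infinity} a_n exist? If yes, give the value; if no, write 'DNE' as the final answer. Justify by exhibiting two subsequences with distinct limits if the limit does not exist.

Examine the behaviour of a_n along subsequences.
Even-n subsequence a_{2k} = 8/(2k+9) -> 0. Odd-n subsequence a_{2k+1} = -8/(2k+10) -> 0. Both tend to 0, which suggests the limit is 0; verify directly.
|a_n - 0| = 8/(n+9) < 8/n for every n >= 1.
Given epsilon > 0, choose a positive integer N > 8/epsilon. Then for all n >= N, |a_n| < 8/n <= 8/N < epsilon.
So by the definition of the limit, lim a_n exists and equals 0.

0


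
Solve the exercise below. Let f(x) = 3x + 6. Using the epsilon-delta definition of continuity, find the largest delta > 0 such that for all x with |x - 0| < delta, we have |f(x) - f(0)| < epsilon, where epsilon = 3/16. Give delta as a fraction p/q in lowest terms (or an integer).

We compute f(0) = 3*(0) + 6 = 6.
|f(x) - f(0)| = |3x + 6 - (6)| = |3(x - 0)| = 3|x - 0|.
We need 3|x - 0| < 3/16, i.e. |x - 0| < 3/16 / 3 = 1/16.
So any delta <= 1/16 works. Conversely, if delta > 1/16, then x = 0 + 1/16 satisfies |x - 0| = 1/16 < delta but |f(x) - f(0)| = 3 * 1/16 = 3/16, which is not < 3/16; so no larger delta works.
Hence the largest such delta is 1/16.

1/16


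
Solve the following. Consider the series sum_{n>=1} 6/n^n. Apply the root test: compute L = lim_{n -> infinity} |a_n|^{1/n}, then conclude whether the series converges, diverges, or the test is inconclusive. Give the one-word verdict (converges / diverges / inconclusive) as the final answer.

Let a_n denote the general term. Form |a_n|^(1/n) and simplify:
|a_n|^(1/n) = 6^(1/n)/n
Take the limit as n -> infinity: L = 0.
Since L = 0 < 1, the root test implies convergence.

converges


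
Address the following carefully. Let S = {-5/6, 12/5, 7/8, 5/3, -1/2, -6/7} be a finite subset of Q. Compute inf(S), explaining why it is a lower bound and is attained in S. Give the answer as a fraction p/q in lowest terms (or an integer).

S is finite, so inf(S) = min(S).
Sorted increasing:
-6/7, -5/6, -1/2, 7/8, 5/3, 12/5
The extremum is -6/7.
For every x in S, x >= -6/7. And -6/7 is in S, so it is attained.
Therefore inf(S) = -6/7.

-6/7


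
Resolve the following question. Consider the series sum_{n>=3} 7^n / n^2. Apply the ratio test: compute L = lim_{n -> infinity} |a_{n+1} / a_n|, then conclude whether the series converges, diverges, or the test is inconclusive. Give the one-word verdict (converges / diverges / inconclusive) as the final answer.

Let a_n denote the general term. Form the ratio a_{n+1}/a_n and simplify:
a_{n+1}/a_n = 7*n^2/(n + 1)^2
Take the limit as n -> infinity: L = 7.
Since L = 7 > 1 (or L = infinity), the ratio test implies the series diverges.

diverges


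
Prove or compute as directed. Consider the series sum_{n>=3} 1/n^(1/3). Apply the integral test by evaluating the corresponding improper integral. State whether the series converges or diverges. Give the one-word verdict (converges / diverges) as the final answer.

Let f(x) = x^(-1/3). Then f is positive, continuous, and decreasing on [3, infinity), so the integral test applies.
Compute the improper integral int_{3}^infinity f(x) dx:
  antiderivative F(x) = 3*x^(2/3)/2.
  As x -> infinity, F(x) -> infinity (since p = 1/3 < 1).
  So the integral diverges. By the integral test, the series diverges.

diverges


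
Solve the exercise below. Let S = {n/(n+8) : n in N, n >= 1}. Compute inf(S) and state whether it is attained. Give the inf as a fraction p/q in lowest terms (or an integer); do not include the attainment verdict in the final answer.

Analysis:
- Values: 1/9, 1/5, 3/11, 1/3, ... strictly increasing.
- Minimum is 1/9 (n=1); inf = 1/9 (attained).
- n/(n+8) = 1 - 8/(n+8) -> 1 from below as n -> infinity, and never equals 1.
- So sup = 1 (not attained).
Conclusion: inf(S) = 1/9, attained in S.

1/9


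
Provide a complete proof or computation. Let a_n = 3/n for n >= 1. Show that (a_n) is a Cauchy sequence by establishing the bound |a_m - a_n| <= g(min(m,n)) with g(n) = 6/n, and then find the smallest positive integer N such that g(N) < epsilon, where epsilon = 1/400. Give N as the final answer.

For any m, n >= 1, by the triangle inequality:
|a_m - a_n| = |3/m - 3/n| <= 3*1/m + 3*1/n <= 6/min(m,n).
So g(n) = 6/n bounds the Cauchy difference. Since g(n) -> 0, (a_n) is Cauchy.
Now solve g(N) < 1/400: 6/N < 1/400 <=> N > 6 / (1/400) = 2400.
The smallest integer strictly greater than 2400 is N = 2401.
Check: g(2401) = 6/2401 = 6/2401 < 1/400; g(2400) = 1/400 >= 1/400. So N = 2401.

2401


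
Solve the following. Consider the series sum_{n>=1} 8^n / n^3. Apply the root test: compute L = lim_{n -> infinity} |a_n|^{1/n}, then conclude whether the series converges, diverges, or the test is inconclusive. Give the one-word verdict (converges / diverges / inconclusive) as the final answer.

Let a_n denote the general term. Form |a_n|^(1/n) and simplify:
|a_n|^(1/n) = 8/n^(3/n)
Take the limit as n -> infinity: L = 8.
Since L = 8 > 1, the root test implies divergence.

diverges


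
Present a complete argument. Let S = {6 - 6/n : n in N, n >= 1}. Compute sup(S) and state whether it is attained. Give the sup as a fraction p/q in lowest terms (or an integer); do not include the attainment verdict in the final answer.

Analysis:
- Values: 0, 3, 4, 9/2, ... strictly increasing.
- Minimum is 0 (n=1); inf = 0 (attained).
- 6 - 6/n -> 6 from below; sup = 6, not attained.
Conclusion: sup(S) = 6, not attained in S.

6


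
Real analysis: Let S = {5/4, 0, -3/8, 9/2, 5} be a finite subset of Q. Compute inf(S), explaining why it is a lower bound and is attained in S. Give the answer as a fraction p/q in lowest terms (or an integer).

S is finite, so inf(S) = min(S).
Sorted increasing:
-3/8, 0, 5/4, 9/2, 5
The extremum is -3/8.
For every x in S, x >= -3/8. And -3/8 is in S, so it is attained.
Therefore inf(S) = -3/8.

-3/8


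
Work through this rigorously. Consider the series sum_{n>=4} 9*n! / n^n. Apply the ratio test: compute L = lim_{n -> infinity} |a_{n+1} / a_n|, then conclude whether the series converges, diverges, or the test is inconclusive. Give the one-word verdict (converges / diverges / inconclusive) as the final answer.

Let a_n denote the general term. Form the ratio a_{n+1}/a_n and simplify:
a_{n+1}/a_n = (n/(n + 1))^n
Take the limit as n -> infinity: L = exp(-1).
Since L = exp(-1) < 1, the ratio test implies the series converges.

converges


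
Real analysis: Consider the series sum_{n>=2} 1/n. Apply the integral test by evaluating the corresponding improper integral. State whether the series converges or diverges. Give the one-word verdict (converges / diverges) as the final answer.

Let f(x) = 1/x. Then f is positive, continuous, and decreasing on [2, infinity), so the integral test applies.
Compute the improper integral int_{2}^infinity f(x) dx:
  antiderivative F(x) = log(x).
  As x -> infinity, log(x) -> infinity.
  So int = infinity - log(2) = infinity. By the integral test, the series diverges.

diverges


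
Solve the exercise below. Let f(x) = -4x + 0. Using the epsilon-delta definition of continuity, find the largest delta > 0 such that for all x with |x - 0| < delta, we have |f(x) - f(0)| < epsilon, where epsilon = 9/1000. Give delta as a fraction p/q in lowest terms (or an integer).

We compute f(0) = -4*(0) + 0 = 0.
|f(x) - f(0)| = |-4x + 0 - (0)| = |-4(x - 0)| = 4|x - 0|.
We need 4|x - 0| < 9/1000, i.e. |x - 0| < 9/1000 / 4 = 9/4000.
So any delta <= 9/4000 works. Conversely, if delta > 9/4000, then x = 0 + 9/4000 satisfies |x - 0| = 9/4000 < delta but |f(x) - f(0)| = 4 * 9/4000 = 9/1000, which is not < 9/1000; so no larger delta works.
Hence the largest such delta is 9/4000.

9/4000


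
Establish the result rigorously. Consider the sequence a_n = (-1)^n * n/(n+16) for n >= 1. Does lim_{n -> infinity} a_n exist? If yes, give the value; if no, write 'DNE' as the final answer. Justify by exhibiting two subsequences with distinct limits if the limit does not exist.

Examine the behaviour of a_n along subsequences.
a_{2k} = 2k/(2k+16) -> 1. a_{2k+1} = -(2k+1)/(2k+17) -> -1.
Since these two subsequential limits are 1 and -1, distinct, the full sequence cannot converge (a convergent sequence has all subsequences tending to the same limit). So lim a_n does not exist.

DNE


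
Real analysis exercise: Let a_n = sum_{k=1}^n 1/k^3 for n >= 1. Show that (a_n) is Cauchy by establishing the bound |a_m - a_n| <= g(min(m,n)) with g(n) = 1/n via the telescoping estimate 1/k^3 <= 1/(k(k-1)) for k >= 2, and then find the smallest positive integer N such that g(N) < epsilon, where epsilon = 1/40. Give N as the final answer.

For m > n >= 1: |a_m - a_n| = sum_{k=n+1}^m 1/k^3.
Use 1/k^3 <= 1/(k(k-1)) = 1/(k-1) - 1/k for k >= 2 (which holds since k^3 >= k^2 >= k(k-1) for k >= 2):
sum_{k=n+1}^m 1/k^3 <= sum_{k=n+1}^m (1/(k-1) - 1/k) = 1/n - 1/m <= 1/n.
By symmetry the same bound holds with n,m swapped, so |a_m - a_n| <= 1/min(m,n) = g(min(m,n)). Since g(n) -> 0, (a_n) is Cauchy.
Now solve g(N) < 1/40: 1/N < 1/40 <=> N > 1/(1/40) = 40.
The smallest integer strictly greater than 40 is N = 41.
Check: g(41) = 1/41 < 1/40; g(40) = 1/40 >= 1/40. So N = 41.

41
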